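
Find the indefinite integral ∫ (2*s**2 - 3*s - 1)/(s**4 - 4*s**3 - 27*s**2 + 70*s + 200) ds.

527*log(s - 5)/3969 + 13*log(s + 2)/98 - 43*log(s + 4)/162 - 34/(63*s - 315) + C

Factor the denominator: (s - 5)**2*(s + 2)*(s + 4).
Partial-fraction decomposition: -43/(162*(s + 4)) + 13/(98*(s + 2)) + 527/(3969*(s - 5)) + 34/(63*(s - 5)**2).
Integrate each term; A/(s−a) gives A·log|s−a|; A/(s−a)² gives −A/(s−a).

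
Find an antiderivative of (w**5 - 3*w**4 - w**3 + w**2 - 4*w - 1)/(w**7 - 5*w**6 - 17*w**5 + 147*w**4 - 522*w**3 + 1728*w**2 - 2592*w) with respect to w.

Factor the denominator: w*(w - 4)**2*(w - 3)*(w + 6)*(w**2 + 9).
Partial-fraction decomposition: -(6541*w - 20761)/(168750*(w**2 + 9)) - 11389/(243000*(w + 6)) - 31/(486*(w - 3)) + 14903/(100000*(w - 4)) + 191/(1000*(w - 4)**2) + 1/(2592*w).
Integrate each term; A/(w−a) gives A·log|w−a|; the (Bw+D)/(w²+p²) term gives a log and an atan.

log(w)/2592 + 14903*log(w - 4)/100000 - 31*log(w - 3)/486 - 11389*log(w + 6)/243000 - 6541*log(w**2 + 9)/337500 + 20761*atan(w/3)/506250 - 191/(1000*w - 4000) + C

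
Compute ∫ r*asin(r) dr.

r**2*asin(r)/2 + r*sqrt(-r**2 + 1)/4 - asin(r)/4 + C

Use integration by parts with u = arcsin(r), dv = r dr.
Then du = 1/sqrt(-r**2 + 1) dr.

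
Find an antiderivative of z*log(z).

z**2*log(z)/2 - z**2/4 + C

Use integration by parts with u = log(z), dv = z dz.
Then du = 1/z dz and v = z**2/2.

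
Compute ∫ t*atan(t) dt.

t**2*atan(t)/2 - t/2 + atan(t)/2 + C

Use integration by parts with u = arctan(t), dv = t dt.
Then du = 1/(t**2 + 1) dt.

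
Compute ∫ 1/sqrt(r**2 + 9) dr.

log(r + sqrt(r**2 + 9)) + C

Substitute r = 3·tan(θ), so dr = 3·sec(θ)^2 dθ and the radical becomes sqrt(r**2 + 9) = 3·sec(θ) by the Pythagorean identity.
Integrate the resulting trig expression in θ, then back-substitute tan(θ) = r/3, sec(θ) = sqrt(r**2 + 9)/3 (absorbing any constant into C).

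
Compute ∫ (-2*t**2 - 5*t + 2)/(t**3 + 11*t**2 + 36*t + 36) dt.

Factor the denominator: (t + 2)*(t + 3)*(t + 6).
Partial-fraction decomposition: -10/(3*(t + 6)) + 1/(3*(t + 3)) + 1/(t + 2).
Integrate each term: A/(t−a) contributes A·log|t−a|.

log(t + 2) + log(t + 3)/3 - 10*log(t + 6)/3 + C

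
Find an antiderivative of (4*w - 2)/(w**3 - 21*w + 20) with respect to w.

Factor the denominator: (w - 4)*(w - 1)*(w + 5).
Partial-fraction decomposition: -11/(27*(w + 5)) - 1/(9*(w - 1)) + 14/(27*(w - 4)).
Integrate each term: A/(w−a) contributes A·log|w−a|.

14*log(w - 4)/27 - log(w - 1)/9 - 11*log(w + 5)/27 + C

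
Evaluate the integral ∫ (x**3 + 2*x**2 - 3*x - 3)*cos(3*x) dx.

Use integration by parts with u = x**3 + 2*x**2 - 3*x - 3, dv = cos(3*x) dx, so v = sin(3*x)/3.
Apply parts 3 times (tabular method): alternate signs, differentiate u down to 0, integrate dv up.

x**3*sin(3*x)/3 + 2*x**2*sin(3*x)/3 + x**2*cos(3*x)/3 - 11*x*sin(3*x)/9 + 4*x*cos(3*x)/9 - 31*sin(3*x)/27 - 11*cos(3*x)/27 + C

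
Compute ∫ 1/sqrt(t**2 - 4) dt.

log(t + sqrt(t**2 - 4)) + C

Substitute t = 2·sec(θ), so dt = 2·sec(θ)*tan(θ) dθ and the radical becomes sqrt(t**2 - 4) = 2·tan(θ) by the Pythagorean identity.
Integrate the resulting trig expression in θ, then back-substitute sec(θ) = t/2, tan(θ) = sqrt(t**2 - 4)/2 (absorbing any constant into C).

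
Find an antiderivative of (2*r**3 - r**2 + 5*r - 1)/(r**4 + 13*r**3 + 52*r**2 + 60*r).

Factor the denominator: r*(r + 2)*(r + 5)*(r + 6).
Partial-fraction decomposition: 499/(24*(r + 6)) - 301/(15*(r + 5)) + 31/(24*(r + 2)) - 1/(60*r).
Integrate each term: A/(r−a) contributes A·log|r−a|.

-log(r)/60 + 31*log(r + 2)/24 - 301*log(r + 5)/15 + 499*log(r + 6)/24 + C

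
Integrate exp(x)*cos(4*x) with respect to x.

4*exp(x)*sin(4*x)/17 + exp(x)*cos(4*x)/17 + C

Let I denote the integral. Integrate by parts with u = cos(4*x), dv = exp(x) dx, so v = exp(x): I = exp(x)*cos(4*x) + 4·∫ exp(x)*sin(4*x) dx.
Apply parts again with u = sin(4*x), dv = exp(x) dx: ∫ exp(x)*sin(4*x) dx = exp(x)*sin(4*x) − 4·I. Substituting back brings back I: I = 4*exp(x)*sin(4*x) + exp(x)*cos(4*x) − 16·I.
Solving for I: (1 + 16)·I equals the remaining terms, so I = (1/17)·(4*exp(x)*sin(4*x) + exp(x)*cos(4*x)).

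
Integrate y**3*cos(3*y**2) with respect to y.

Let u = y², du = 2y dy; rewrite as (1/2)∫ u^1·cos(3u) du.
Now integrate by parts 1 time.

y**2*sin(3*y**2)/6 + cos(3*y**2)/18 + C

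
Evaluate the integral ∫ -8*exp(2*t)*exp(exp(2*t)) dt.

-4*exp(exp(2*t)) + C

Let u = exp(2*t), so du = (2*exp(2*t)) dt.
Rewriting, the integral becomes -4·∫ e^u du = -4·e^u.
Substituting back, u = exp(2*t).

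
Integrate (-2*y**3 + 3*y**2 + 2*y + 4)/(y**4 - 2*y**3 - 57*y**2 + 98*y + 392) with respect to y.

-521*log(y - 7)/378 + 34*log(y - 4)/99 + 14*log(y + 2)/135 - 823*log(y + 7)/770 + C

Factor the denominator: (y - 7)*(y - 4)*(y + 2)*(y + 7).
Partial-fraction decomposition: -823/(770*(y + 7)) + 14/(135*(y + 2)) + 34/(99*(y - 4)) - 521/(378*(y - 7)).
Integrate each term: A/(y−a) contributes A·log|y−a|.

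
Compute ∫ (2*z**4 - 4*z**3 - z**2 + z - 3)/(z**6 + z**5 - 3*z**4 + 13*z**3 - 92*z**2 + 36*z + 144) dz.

443*log(z - 2)/6084 + log(z + 1)/270 - 149*log(z + 4)/540 + 337*log(z**2 + 9)/3380 + 437*atan(z/3)/1690 + 5/(234*z - 468) + C

Factor the denominator: (z - 2)**2*(z + 1)*(z + 4)*(z**2 + 9).
Partial-fraction decomposition: (337*z + 1311)/(1690*(z**2 + 9)) - 149/(540*(z + 4)) + 1/(270*(z + 1)) + 443/(6084*(z - 2)) - 5/(234*(z - 2)**2).
Integrate each term; A/(z−a) gives A·log|z−a|; the (Bz+D)/(z²+p²) term gives a log and an atan.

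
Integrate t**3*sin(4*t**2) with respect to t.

-t**2*cos(4*t**2)/8 + sin(4*t**2)/32 + C

Let u = t², du = 2t dt; rewrite as (1/2)∫ u^1·sin(4u) du.
Now integrate by parts 1 time.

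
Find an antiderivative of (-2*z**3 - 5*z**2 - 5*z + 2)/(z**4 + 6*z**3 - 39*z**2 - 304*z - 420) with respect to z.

Factor the denominator: (z - 7)*(z + 2)*(z + 5)*(z + 6).
Partial-fraction decomposition: -71/(13*(z + 6)) + 38/(9*(z + 5)) - 2/(27*(z + 2)) - 241/(351*(z - 7)).
Integrate each term: A/(z−a) contributes A·log|z−a|.

-241*log(z - 7)/351 - 2*log(z + 2)/27 + 38*log(z + 5)/9 - 71*log(z + 6)/13 + C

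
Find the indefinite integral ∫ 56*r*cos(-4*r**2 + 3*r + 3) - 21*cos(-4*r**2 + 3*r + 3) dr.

-7*sin(-4*r**2 + 3*r + 3) + C

Let u = 4*r**2 - 3*r - 3, so du = (8*r - 3) dr.
Rewriting, the integral becomes 7·∫ cos(u) du = 7·sin(u).
Substituting back, u = 4*r**2 - 3*r - 3.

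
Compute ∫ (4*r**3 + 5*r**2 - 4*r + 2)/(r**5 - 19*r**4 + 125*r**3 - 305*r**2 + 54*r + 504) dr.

Factor the denominator: (r - 7)*(r - 6)*(r - 4)*(r - 3)*(r + 1).
Partial-fraction decomposition: 1/(160*(r + 1)) - 143/(48*(r - 3)) + 161/(15*(r - 4)) - 73/(3*(r - 6)) + 1591/(96*(r - 7)).
Integrate each term: A/(r−a) contributes A·log|r−a|.

1591*log(r - 7)/96 - 73*log(r - 6)/3 + 161*log(r - 4)/15 - 143*log(r - 3)/48 + log(r + 1)/160 + C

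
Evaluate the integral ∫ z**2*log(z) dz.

Use integration by parts with u = log(z), dv = z**2 dz.
Then du = 1/z dz and v = z**3/3.

z**3*log(z)/3 - z**3/9 + C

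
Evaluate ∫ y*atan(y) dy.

y**2*atan(y)/2 - y/2 + atan(y)/2 + C

Use integration by parts with u = arctan(y), dv = y dy.
Then du = 1/(y**2 + 1) dy.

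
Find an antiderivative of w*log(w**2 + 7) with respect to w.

w**2*log(w**2 + 7)/2 - w**2/2 + 7*log(w**2 + 7)/2 + C

Let u = w**2 + 7, so du = (2*w) dw.
The integral becomes (1/2)·∫ log(u) du; integrate by parts with u′=log(u), dv′=du.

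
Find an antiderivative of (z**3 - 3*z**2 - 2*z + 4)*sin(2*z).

-z**3*cos(2*z)/2 + 3*z**2*sin(2*z)/4 + 3*z**2*cos(2*z)/2 - 3*z*sin(2*z)/2 + 7*z*cos(2*z)/4 - 7*sin(2*z)/8 - 11*cos(2*z)/4 + C

Use integration by parts with u = z**3 - 3*z**2 - 2*z + 4, dv = sin(2*z) dz, so v = -cos(2*z)/2.
Apply parts 3 times (tabular method): alternate signs, differentiate u down to 0, integrate dv up.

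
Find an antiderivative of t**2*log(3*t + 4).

Use integration by parts with u = log(3*t + 4), dv = t**2 dt.
Then du = 3/(3*t + 4) dt and v = t**3/3.

t**3*log(3*t + 4)/3 - t**3/9 + 2*t**2/9 - 16*t/27 + 64*log(3*t + 4)/81 + C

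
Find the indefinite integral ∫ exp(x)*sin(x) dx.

exp(x)*sin(x)/2 - exp(x)*cos(x)/2 + C

Let I denote the integral. Integrate by parts with u = sin(x), dv = exp(x) dx, so v = exp(x): I = exp(x)*sin(x) − ∫ exp(x)*cos(x) dx.
Apply parts again with u = cos(x), dv = exp(x) dx: ∫ exp(x)*cos(x) dx = exp(x)*cos(x) + I. Substituting back brings back I: I = exp(x)*sin(x) - exp(x)*cos(x) − I.
Solving for I: (1 + 1)·I equals the remaining terms, so I = (1/2)·(exp(x)*sin(x) - exp(x)*cos(x)).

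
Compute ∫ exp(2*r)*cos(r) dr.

Let I denote the integral. Integrate by parts with u = cos(r), dv = exp(2*r) dr, so v = exp(2*r)/2: I = exp(2*r)*cos(r)/2 + (1/2)·∫ exp(2*r)*sin(r) dr.
Apply parts again with u = sin(r), dv = exp(2*r) dr: ∫ exp(2*r)*sin(r) dr = exp(2*r)*sin(r)/2 − (1/2)·I. Substituting back brings back I: I = exp(2*r)*sin(r)/4 + exp(2*r)*cos(r)/2 − (1/4)·I.
Solving for I: (1 + 1/4)·I equals the remaining terms, so I = (4/5)·(exp(2*r)*sin(r)/4 + exp(2*r)*cos(r)/2).

exp(2*r)*sin(r)/5 + 2*exp(2*r)*cos(r)/5 + C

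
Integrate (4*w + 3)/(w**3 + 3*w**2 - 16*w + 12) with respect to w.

11*log(w - 2)/8 - log(w - 1) - 3*log(w + 6)/8 + C

Factor the denominator: (w - 2)*(w - 1)*(w + 6).
Partial-fraction decomposition: -3/(8*(w + 6)) - 1/(w - 1) + 11/(8*(w - 2)).
Integrate each term: A/(w−a) contributes A·log|w−a|.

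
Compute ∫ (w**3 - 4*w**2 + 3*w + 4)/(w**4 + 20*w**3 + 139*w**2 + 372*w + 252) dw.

Factor the denominator: (w + 1)*(w + 6)**2*(w + 7).
Partial-fraction decomposition: 278/(3*(w + 7)) - 2291/(25*(w + 6)) + 374/(5*(w + 6)**2) - 2/(75*(w + 1)).
Integrate each term; A/(w−a) gives A·log|w−a|; A/(w−a)² gives −A/(w−a).

-2*log(w + 1)/75 - 2291*log(w + 6)/25 + 278*log(w + 7)/3 - 374/(5*w + 30) + C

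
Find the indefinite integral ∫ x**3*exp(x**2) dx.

Let u = x², du = 2x dx; rewrite as (1/2)∫ u^1·exp(1u) du.
Now integrate by parts 1 time.

(x**2 - 1)*exp(x**2)/2 + C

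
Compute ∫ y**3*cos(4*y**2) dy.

Let u = y², du = 2y dy; rewrite as (1/2)∫ u^1·cos(4u) du.
Now integrate by parts 1 time.

y**2*sin(4*y**2)/8 + cos(4*y**2)/32 + C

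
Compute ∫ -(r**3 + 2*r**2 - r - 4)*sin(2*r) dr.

Use integration by parts with u = r**3 + 2*r**2 - r - 4, dv = -sin(2*r) dr, so v = cos(2*r)/2.
Apply parts 3 times (tabular method): alternate signs, differentiate u down to 0, integrate dv up.

r**3*cos(2*r)/2 - 3*r**2*sin(2*r)/4 + r**2*cos(2*r) - r*sin(2*r) - 5*r*cos(2*r)/4 + 5*sin(2*r)/8 - 5*cos(2*r)/2 + C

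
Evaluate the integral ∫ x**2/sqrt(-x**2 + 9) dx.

-x*sqrt(-x**2 + 9)/2 + 9*asin(x/3)/2 + C

Substitute x = 3·sin(θ), so dx = 3·cos(θ) dθ and the radical becomes sqrt(-x**2 + 9) = 3·cos(θ) by the Pythagorean identity.
Integrate the resulting trig expression in θ, then back-substitute θ = asin(x/3), sin(θ) = x/3, cos(θ) = sqrt(-x**2 + 9)/3 (absorbing any constant into C).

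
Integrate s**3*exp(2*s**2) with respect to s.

Let u = s², du = 2s ds; rewrite as (1/2)∫ u^1·exp(2u) du.
Now integrate by parts 1 time.

(2*s**2 - 1)*exp(2*s**2)/8 + C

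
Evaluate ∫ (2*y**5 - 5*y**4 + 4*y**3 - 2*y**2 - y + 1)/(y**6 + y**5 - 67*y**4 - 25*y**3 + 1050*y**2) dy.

Factor the denominator: y**2*(y - 6)*(y - 5)*(y + 5)*(y + 7).
Partial-fraction decomposition: 47081/(15288*(y + 7)) - 9919/(5500*(y + 5)) - 3571/(3000*(y - 5)) + 9859/(5148*(y - 6)) - 41/(44100*y) + 1/(1050*y**2).
Integrate each term; A/(y−a) gives A·log|y−a|; A/(y−a)² gives −A/(y−a).

-41*log(y)/44100 + 9859*log(y - 6)/5148 - 3571*log(y - 5)/3000 - 9919*log(y + 5)/5500 + 47081*log(y + 7)/15288 - 1/(1050*y) + C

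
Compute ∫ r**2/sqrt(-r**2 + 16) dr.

Substitute r = 4·sin(θ), so dr = 4·cos(θ) dθ and the radical becomes sqrt(-r**2 + 16) = 4·cos(θ) by the Pythagorean identity.
Integrate the resulting trig expression in θ, then back-substitute θ = asin(r/4), sin(θ) = r/4, cos(θ) = sqrt(-r**2 + 16)/4 (absorbing any constant into C).

-r*sqrt(-r**2 + 16)/2 + 8*asin(r/4) + C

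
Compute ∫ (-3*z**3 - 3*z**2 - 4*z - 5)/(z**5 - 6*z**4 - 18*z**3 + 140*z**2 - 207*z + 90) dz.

-157*log(z - 6)/165 + 125*log(z - 3)/96 - 9*log(z - 1)/20 + 35*log(z + 5)/352 + 1/(4*z - 4) + C

Factor the denominator: (z - 6)*(z - 3)*(z - 1)**2*(z + 5).
Partial-fraction decomposition: 35/(352*(z + 5)) - 9/(20*(z - 1)) - 1/(4*(z - 1)**2) + 125/(96*(z - 3)) - 157/(165*(z - 6)).
Integrate each term; A/(z−a) gives A·log|z−a|; A/(z−a)² gives −A/(z−a).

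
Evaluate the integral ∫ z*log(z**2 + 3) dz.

z**2*log(z**2 + 3)/2 - z**2/2 + 3*log(z**2 + 3)/2 + C

Let u = z**2 + 3, so du = (2*z) dz.
The integral becomes (1/2)·∫ log(u) du; integrate by parts with u′=log(u), dv′=du.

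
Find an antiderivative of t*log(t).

Use integration by parts with u = log(t), dv = t dt.
Then du = 1/t dt and v = t**2/2.

t**2*log(t)/2 - t**2/4 + C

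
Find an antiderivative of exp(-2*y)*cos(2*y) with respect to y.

Let I denote the integral. Integrate by parts with u = cos(2*y), dv = exp(-2*y) dy, so v = -exp(-2*y)/2: I = -exp(-2*y)*cos(2*y)/2 − ∫ exp(-2*y)*sin(2*y) dy.
Apply parts again with u = sin(2*y), dv = exp(-2*y) dy: ∫ exp(-2*y)*sin(2*y) dy = -exp(-2*y)*sin(2*y)/2 + I. Substituting back brings back I: I = exp(-2*y)*sin(2*y)/2 - exp(-2*y)*cos(2*y)/2 − I.
Solving for I: (1 + 1)·I equals the remaining terms, so I = (1/2)·(exp(-2*y)*sin(2*y)/2 - exp(-2*y)*cos(2*y)/2).

exp(-2*y)*sin(2*y)/4 - exp(-2*y)*cos(2*y)/4 + C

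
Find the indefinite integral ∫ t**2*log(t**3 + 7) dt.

t**3*log(t**3 + 7)/3 - t**3/3 + 7*log(t**3 + 7)/3 + C

Let u = t**3 + 7, so du = (3*t**2) dt.
The integral becomes (1/3)·∫ log(u) du; integrate by parts with u′=log(u), dv′=du.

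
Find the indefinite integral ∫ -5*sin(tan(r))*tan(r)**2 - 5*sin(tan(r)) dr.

5*cos(tan(r)) + C

Let u = tan(r), so du = (tan(r)**2 + 1) dr.
Rewriting, the integral becomes -5·∫ sin(u) du = -5·-cos(u).
Substituting back, u = tan(r).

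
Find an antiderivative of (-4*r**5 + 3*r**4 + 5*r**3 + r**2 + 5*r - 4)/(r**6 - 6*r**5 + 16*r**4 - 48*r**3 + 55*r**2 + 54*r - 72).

-496*log(r - 4)/125 + 5*log(r - 2)/13 + log(r - 1)/10 + log(r + 1)/50 - 436*log(r**2 + 9)/1625 - 9713*atan(r/3)/4875 + C

Factor the denominator: (r - 4)*(r - 2)*(r - 1)*(r + 1)*(r**2 + 9).
Partial-fraction decomposition: -(872*r + 9713)/(1625*(r**2 + 9)) + 1/(50*(r + 1)) + 1/(10*(r - 1)) + 5/(13*(r - 2)) - 496/(125*(r - 4)).
Integrate each term; A/(r−a) gives A·log|r−a|; the (Br+D)/(r²+p²) term gives a log and an atan.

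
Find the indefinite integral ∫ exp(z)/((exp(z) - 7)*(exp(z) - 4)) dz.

log(exp(z) - 7)/3 - log(exp(z) - 4)/3 + C

Let u = e^z, du = e^z dz.
The integral becomes ∫ du/((u-7)(u-4)); decompose into partial fractions.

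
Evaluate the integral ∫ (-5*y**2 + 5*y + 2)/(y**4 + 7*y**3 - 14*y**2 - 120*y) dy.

Factor the denominator: y*(y - 4)*(y + 5)*(y + 6).
Partial-fraction decomposition: 52/(15*(y + 6)) - 148/(45*(y + 5)) - 29/(180*(y - 4)) - 1/(60*y).
Integrate each term: A/(y−a) contributes A·log|y−a|.

-log(y)/60 - 29*log(y - 4)/180 - 148*log(y + 5)/45 + 52*log(y + 6)/15 + C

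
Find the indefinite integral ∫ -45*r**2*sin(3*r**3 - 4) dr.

Let u = 3*r**3 - 4, so du = (9*r**2) dr.
Rewriting, the integral becomes -5·∫ sin(u) du = -5·-cos(u).
Substituting back, u = 3*r**3 - 4.

5*cos(3*r**3 - 4) + C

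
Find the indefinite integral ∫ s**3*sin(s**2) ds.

Let u = s², du = 2s ds; rewrite as (1/2)∫ u^1·sin(1u) du.
Now integrate by parts 1 time.

-s**2*cos(s**2)/2 + sin(s**2)/2 + C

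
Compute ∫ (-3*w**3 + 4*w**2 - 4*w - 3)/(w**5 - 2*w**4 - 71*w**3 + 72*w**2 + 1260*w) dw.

-log(w)/420 - 72*log(w - 7)/91 + 59*log(w - 6)/88 - 41*log(w + 5)/55 + 271*log(w + 6)/312 + C

Factor the denominator: w*(w - 7)*(w - 6)*(w + 5)*(w + 6).
Partial-fraction decomposition: 271/(312*(w + 6)) - 41/(55*(w + 5)) + 59/(88*(w - 6)) - 72/(91*(w - 7)) - 1/(420*w).
Integrate each term: A/(w−a) contributes A·log|w−a|.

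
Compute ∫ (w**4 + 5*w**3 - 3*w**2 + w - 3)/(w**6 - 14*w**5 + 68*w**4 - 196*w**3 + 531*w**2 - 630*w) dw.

log(w)/210 + 137*log(w - 7)/140 - 1177*log(w - 5)/1020 + 43*log(w - 2)/390 + 20*log(w**2 + 9)/663 - 133*atan(w/3)/1326 + C

Factor the denominator: w*(w - 7)*(w - 5)*(w - 2)*(w**2 + 9).
Partial-fraction decomposition: (80*w - 399)/(1326*(w**2 + 9)) + 43/(390*(w - 2)) - 1177/(1020*(w - 5)) + 137/(140*(w - 7)) + 1/(210*w).
Integrate each term; A/(w−a) gives A·log|w−a|; the (Bw+D)/(w²+p²) term gives a log and an atan.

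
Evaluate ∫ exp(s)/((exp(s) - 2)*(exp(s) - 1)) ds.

log(exp(s) - 2) - log(exp(s) - 1) + C

Let u = e^s, du = e^s ds.
The integral becomes ∫ du/((u-2)(u-1)); decompose into partial fractions.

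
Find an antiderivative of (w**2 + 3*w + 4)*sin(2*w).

-w**2*cos(2*w)/2 + w*sin(2*w)/2 - 3*w*cos(2*w)/2 + 3*sin(2*w)/4 - 7*cos(2*w)/4 + C

Use integration by parts with u = w**2 + 3*w + 4, dv = sin(2*w) dw, so v = -cos(2*w)/2.
Apply parts 2 times (tabular method): alternate signs, differentiate u down to 0, integrate dv up.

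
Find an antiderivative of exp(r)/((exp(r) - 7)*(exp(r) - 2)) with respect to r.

log(exp(r) - 7)/5 - log(exp(r) - 2)/5 + C

Let u = e^r, du = e^r dr.
The integral becomes ∫ du/((u-7)(u-2)); decompose into partial fractions.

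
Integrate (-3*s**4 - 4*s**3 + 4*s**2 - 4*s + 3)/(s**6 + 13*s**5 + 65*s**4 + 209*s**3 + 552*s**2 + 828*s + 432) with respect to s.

2*log(s + 1)/25 - 11*log(s + 2)/104 - 143*log(s + 4)/100 + 317*log(s + 6)/200 - 21*log(s**2 + 9)/325 + 214*atan(s/3)/975 + C

Factor the denominator: (s + 1)*(s + 2)*(s + 4)*(s + 6)*(s**2 + 9).
Partial-fraction decomposition: -2*(21*s - 107)/(325*(s**2 + 9)) + 317/(200*(s + 6)) - 143/(100*(s + 4)) - 11/(104*(s + 2)) + 2/(25*(s + 1)).
Integrate each term; A/(s−a) gives A·log|s−a|; the (Bs+D)/(s²+p²) term gives a log and an atan.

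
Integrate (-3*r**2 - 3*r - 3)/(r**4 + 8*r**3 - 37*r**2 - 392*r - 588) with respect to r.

-19*log(r - 7)/182 + log(r + 2)/20 - 93*log(r + 6)/52 + 129*log(r + 7)/70 + C

Factor the denominator: (r - 7)*(r + 2)*(r + 6)*(r + 7).
Partial-fraction decomposition: 129/(70*(r + 7)) - 93/(52*(r + 6)) + 1/(20*(r + 2)) - 19/(182*(r - 7)).
Integrate each term: A/(r−a) contributes A·log|r−a|.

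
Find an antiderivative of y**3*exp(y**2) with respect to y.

(y**2 - 1)*exp(y**2)/2 + C

Let u = y², du = 2y dy; rewrite as (1/2)∫ u^1·exp(1u) du.
Now integrate by parts 1 time.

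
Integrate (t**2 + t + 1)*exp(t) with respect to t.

Use integration by parts with u = t**2 + t + 1, dv = exp(t) dt, so v = exp(t).
Apply parts 2 times (tabular method): alternate signs, differentiate u down to 0, integrate dv up.

(t**2 - t + 2)*exp(t) + C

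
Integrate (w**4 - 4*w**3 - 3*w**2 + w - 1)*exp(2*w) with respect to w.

Use integration by parts with u = w**4 - 4*w**3 - 3*w**2 + w - 1, dv = exp(2*w) dw, so v = exp(2*w)/2.
Apply parts 4 times (tabular method): alternate signs, differentiate u down to 0, integrate dv up.

(2*w**4 - 12*w**3 + 12*w**2 - 10*w + 3)*exp(2*w)/4 + C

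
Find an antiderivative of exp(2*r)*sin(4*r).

exp(2*r)*sin(4*r)/10 - exp(2*r)*cos(4*r)/5 + C

Let I denote the integral. Integrate by parts with u = sin(4*r), dv = exp(2*r) dr, so v = exp(2*r)/2: I = exp(2*r)*sin(4*r)/2 − 2·∫ exp(2*r)*cos(4*r) dr.
Apply parts again with u = cos(4*r), dv = exp(2*r) dr: ∫ exp(2*r)*cos(4*r) dr = exp(2*r)*cos(4*r)/2 + 2·I. Substituting back brings back I: I = exp(2*r)*sin(4*r)/2 - exp(2*r)*cos(4*r) − 4·I.
Solving for I: (1 + 4)·I equals the remaining terms, so I = (1/5)·(exp(2*r)*sin(4*r)/2 - exp(2*r)*cos(4*r)).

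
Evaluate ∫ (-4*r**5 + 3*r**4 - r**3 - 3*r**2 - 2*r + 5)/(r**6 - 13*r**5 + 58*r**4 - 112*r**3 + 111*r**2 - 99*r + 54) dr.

Factor the denominator: (r - 6)*(r - 3)**2*(r - 1)*(r**2 + 1).
Partial-fraction decomposition: (239*r + 102)/(1850*(r**2 + 1)) + 1/(20*(r - 1)) + 11129/(900*(r - 3)) + 196/(15*(r - 3)**2) - 27547/(1665*(r - 6)).
Integrate each term; A/(r−a) gives A·log|r−a|; the (Br+D)/(r²+p²) term gives a log and an atan.

-27547*log(r - 6)/1665 + 11129*log(r - 3)/900 + log(r - 1)/20 + 239*log(r**2 + 1)/3700 + 51*atan(r)/925 - 196/(15*r - 45) + C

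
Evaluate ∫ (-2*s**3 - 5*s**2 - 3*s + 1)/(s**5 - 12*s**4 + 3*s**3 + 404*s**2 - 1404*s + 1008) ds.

Factor the denominator: (s - 7)*(s - 6)*(s - 4)*(s - 1)*(s + 6).
Partial-fraction decomposition: 271/(10920*(s + 6)) + 1/(70*(s - 1)) - 73/(60*(s - 4)) + 629/(120*(s - 6)) - 317/(78*(s - 7)).
Integrate each term: A/(s−a) contributes A·log|s−a|.

-317*log(s - 7)/78 + 629*log(s - 6)/120 - 73*log(s - 4)/60 + log(s - 1)/70 + 271*log(s + 6)/10920 + C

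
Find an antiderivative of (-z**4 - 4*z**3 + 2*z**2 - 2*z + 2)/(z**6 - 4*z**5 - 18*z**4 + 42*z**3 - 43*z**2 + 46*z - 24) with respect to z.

Factor the denominator: (z - 6)*(z - 1)**2*(z + 4)*(z**2 + 1).
Partial-fraction decomposition: (21*z + 52)/(1258*(z**2 + 1)) - 21/(2125*(z + 4)) + 11/(50*(z - 1)) + 3/(50*(z - 1)**2) - 1049/(4625*(z - 6)).
Integrate each term; A/(z−a) gives A·log|z−a|; the (Bz+D)/(z²+p²) term gives a log and an atan.

-1049*log(z - 6)/4625 + 11*log(z - 1)/50 - 21*log(z + 4)/2125 + 21*log(z**2 + 1)/2516 + 26*atan(z)/629 - 3/(50*z - 50) + C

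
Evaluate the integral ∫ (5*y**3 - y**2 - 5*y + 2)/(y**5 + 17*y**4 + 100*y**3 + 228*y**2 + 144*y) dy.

log(y)/72 - log(y + 1)/75 - 157*log(y + 4)/24 + 5887*log(y + 6)/900 - 271/(15*y + 90) + C

Factor the denominator: y*(y + 1)*(y + 4)*(y + 6)**2.
Partial-fraction decomposition: 5887/(900*(y + 6)) + 271/(15*(y + 6)**2) - 157/(24*(y + 4)) - 1/(75*(y + 1)) + 1/(72*y).
Integrate each term; A/(y−a) gives A·log|y−a|; A/(y−a)² gives −A/(y−a).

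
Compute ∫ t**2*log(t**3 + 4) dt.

t**3*log(t**3 + 4)/3 - t**3/3 + 4*log(t**3 + 4)/3 + C

Let u = t**3 + 4, so du = (3*t**2) dt.
The integral becomes (1/3)·∫ log(u) du; integrate by parts with u′=log(u), dv′=du.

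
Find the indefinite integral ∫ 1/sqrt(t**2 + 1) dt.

Substitute t = tan(θ), so dt = sec(θ)^2 dθ and the radical becomes sqrt(t**2 + 1) = sec(θ) by the Pythagorean identity.
Integrate the resulting trig expression in θ, then back-substitute tan(θ) = t, sec(θ) = sqrt(t**2 + 1) (absorbing any constant into C).

log(t + sqrt(t**2 + 1)) + C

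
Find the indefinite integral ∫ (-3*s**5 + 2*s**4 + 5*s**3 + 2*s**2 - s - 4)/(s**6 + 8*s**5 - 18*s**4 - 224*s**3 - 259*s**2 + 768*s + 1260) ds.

-7459*log(s - 5)/16128 + 11*log(s - 2)/1350 + 47*log(s + 2)/70 + 19121*log(s + 3)/6400 - 53609*log(s + 7)/8640 + 773/(160*s + 480) + C

Factor the denominator: (s - 5)*(s - 2)*(s + 2)*(s + 3)**2*(s + 7).
Partial-fraction decomposition: -53609/(8640*(s + 7)) + 19121/(6400*(s + 3)) - 773/(160*(s + 3)**2) + 47/(70*(s + 2)) + 11/(1350*(s - 2)) - 7459/(16128*(s - 5)).
Integrate each term; A/(s−a) gives A·log|s−a|; A/(s−a)² gives −A/(s−a).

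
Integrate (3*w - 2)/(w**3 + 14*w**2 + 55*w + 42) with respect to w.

-log(w + 1)/6 + 4*log(w + 6) - 23*log(w + 7)/6 + C

Factor the denominator: (w + 1)*(w + 6)*(w + 7).
Partial-fraction decomposition: -23/(6*(w + 7)) + 4/(w + 6) - 1/(6*(w + 1)).
Integrate each term: A/(w−a) contributes A·log|w−a|.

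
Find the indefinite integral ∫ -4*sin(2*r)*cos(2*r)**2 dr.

Let u = cos(2*r), so du = (-2*sin(2*r)) dr.
Rewriting, the integral becomes 2·∫ u^2 du = 2·u^3/3.
Substituting back, u = cos(2*r).

2*cos(2*r)**3/3 + C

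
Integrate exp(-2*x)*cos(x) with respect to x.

exp(-2*x)*sin(x)/5 - 2*exp(-2*x)*cos(x)/5 + C

Let I denote the integral. Integrate by parts with u = cos(x), dv = exp(-2*x) dx, so v = -exp(-2*x)/2: I = -exp(-2*x)*cos(x)/2 − (1/2)·∫ exp(-2*x)*sin(x) dx.
Apply parts again with u = sin(x), dv = exp(-2*x) dx: ∫ exp(-2*x)*sin(x) dx = -exp(-2*x)*sin(x)/2 + (1/2)·I. Substituting back brings back I: I = exp(-2*x)*sin(x)/4 - exp(-2*x)*cos(x)/2 − (1/4)·I.
Solving for I: (1 + 1/4)·I equals the remaining terms, so I = (4/5)·(exp(-2*x)*sin(x)/4 - exp(-2*x)*cos(x)/2).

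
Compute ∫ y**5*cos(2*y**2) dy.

Let u = y², du = 2y dy; rewrite as (1/2)∫ u^2·cos(2u) du.
Now integrate by parts 2 times.

y**4*sin(2*y**2)/4 + y**2*cos(2*y**2)/4 - sin(2*y**2)/8 + C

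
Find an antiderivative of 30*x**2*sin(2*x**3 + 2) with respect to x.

Let u = 2*x**3 + 2, so du = (6*x**2) dx.
Rewriting, the integral becomes 5·∫ sin(u) du = 5·-cos(u).
Substituting back, u = 2*x**3 + 2.

-5*cos(2*x**3 + 2) + C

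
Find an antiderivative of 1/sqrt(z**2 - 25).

Substitute z = 5·sec(θ), so dz = 5·sec(θ)*tan(θ) dθ and the radical becomes sqrt(z**2 - 25) = 5·tan(θ) by the Pythagorean identity.
Integrate the resulting trig expression in θ, then back-substitute sec(θ) = z/5, tan(θ) = sqrt(z**2 - 25)/5 (absorbing any constant into C).

log(z + sqrt(z**2 - 25)) + C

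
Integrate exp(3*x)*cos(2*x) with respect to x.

2*exp(3*x)*sin(2*x)/13 + 3*exp(3*x)*cos(2*x)/13 + C

Let I denote the integral. Integrate by parts with u = cos(2*x), dv = exp(3*x) dx, so v = exp(3*x)/3: I = exp(3*x)*cos(2*x)/3 + (2/3)·∫ exp(3*x)*sin(2*x) dx.
Apply parts again with u = sin(2*x), dv = exp(3*x) dx: ∫ exp(3*x)*sin(2*x) dx = exp(3*x)*sin(2*x)/3 − (2/3)·I. Substituting back brings back I: I = 2*exp(3*x)*sin(2*x)/9 + exp(3*x)*cos(2*x)/3 − (4/9)·I.
Solving for I: (1 + 4/9)·I equals the remaining terms, so I = (9/13)·(2*exp(3*x)*sin(2*x)/9 + exp(3*x)*cos(2*x)/3).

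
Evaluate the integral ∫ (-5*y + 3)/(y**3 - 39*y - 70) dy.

Factor the denominator: (y - 7)*(y + 2)*(y + 5).
Partial-fraction decomposition: 7/(9*(y + 5)) - 13/(27*(y + 2)) - 8/(27*(y - 7)).
Integrate each term: A/(y−a) contributes A·log|y−a|.

-8*log(y - 7)/27 - 13*log(y + 2)/27 + 7*log(y + 5)/9 + C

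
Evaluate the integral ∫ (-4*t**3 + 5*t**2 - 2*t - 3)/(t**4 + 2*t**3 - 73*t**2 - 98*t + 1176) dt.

-44*log(t - 7)/21 + 17*log(t - 4)/30 + 81*log(t + 6)/10 - 74*log(t + 7)/7 + C

Factor the denominator: (t - 7)*(t - 4)*(t + 6)*(t + 7).
Partial-fraction decomposition: -74/(7*(t + 7)) + 81/(10*(t + 6)) + 17/(30*(t - 4)) - 44/(21*(t - 7)).
Integrate each term: A/(t−a) contributes A·log|t−a|.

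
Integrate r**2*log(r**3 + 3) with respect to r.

r**3*log(r**3 + 3)/3 - r**3/3 + log(r**3 + 3) + C

Let u = r**3 + 3, so du = (3*r**2) dr.
The integral becomes (1/3)·∫ log(u) du; integrate by parts with u′=log(u), dv′=du.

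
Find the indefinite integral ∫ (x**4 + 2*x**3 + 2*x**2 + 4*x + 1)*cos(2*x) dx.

Use integration by parts with u = x**4 + 2*x**3 + 2*x**2 + 4*x + 1, dv = cos(2*x) dx, so v = sin(2*x)/2.
Apply parts 4 times (tabular method): alternate signs, differentiate u down to 0, integrate dv up.

x**4*sin(2*x)/2 + x**3*sin(2*x) + x**3*cos(2*x) - x**2*sin(2*x)/2 + 3*x**2*cos(2*x)/2 + x*sin(2*x)/2 - x*cos(2*x)/2 + 3*sin(2*x)/4 + cos(2*x)/4 + C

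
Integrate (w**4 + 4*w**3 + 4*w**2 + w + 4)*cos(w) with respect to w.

w**4*sin(w) + 4*w**3*sin(w) + 4*w**3*cos(w) - 8*w**2*sin(w) + 12*w**2*cos(w) - 23*w*sin(w) - 16*w*cos(w) + 20*sin(w) - 23*cos(w) + C

Use integration by parts with u = w**4 + 4*w**3 + 4*w**2 + w + 4, dv = cos(w) dw, so v = sin(w).
Apply parts 4 times (tabular method): alternate signs, differentiate u down to 0, integrate dv up.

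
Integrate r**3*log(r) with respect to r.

r**4*log(r)/4 - r**4/16 + C

Use integration by parts with u = log(r), dv = r**3 dr.
Then du = 1/r dr and v = r**4/4.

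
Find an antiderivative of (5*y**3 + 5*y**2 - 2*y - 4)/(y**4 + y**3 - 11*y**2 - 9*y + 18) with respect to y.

Factor the denominator: (y - 3)*(y - 1)*(y + 2)*(y + 3).
Partial-fraction decomposition: 11/(3*(y + 3)) - 4/(3*(y + 2)) - 1/(6*(y - 1)) + 17/(6*(y - 3)).
Integrate each term: A/(y−a) contributes A·log|y−a|.

17*log(y - 3)/6 - log(y - 1)/6 - 4*log(y + 2)/3 + 11*log(y + 3)/3 + C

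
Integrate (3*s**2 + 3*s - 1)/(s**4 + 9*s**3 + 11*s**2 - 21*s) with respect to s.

Factor the denominator: s*(s - 1)*(s + 3)*(s + 7).
Partial-fraction decomposition: -125/(224*(s + 7)) + 17/(48*(s + 3)) + 5/(32*(s - 1)) + 1/(21*s).
Integrate each term: A/(s−a) contributes A·log|s−a|.

log(s)/21 + 5*log(s - 1)/32 + 17*log(s + 3)/48 - 125*log(s + 7)/224 + C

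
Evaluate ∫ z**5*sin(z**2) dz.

Let u = z², du = 2z dz; rewrite as (1/2)∫ u^2·sin(1u) du.
Now integrate by parts 2 times.

-z**4*cos(z**2)/2 + z**2*sin(z**2) + cos(z**2) + C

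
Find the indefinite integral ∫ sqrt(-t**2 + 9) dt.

Substitute t = 3·sin(θ), so dt = 3·cos(θ) dθ and the radical becomes sqrt(-t**2 + 9) = 3·cos(θ) by the Pythagorean identity.
Integrate the resulting trig expression in θ, then back-substitute θ = asin(t/3), sin(θ) = t/3, cos(θ) = sqrt(-t**2 + 9)/3 (absorbing any constant into C).

t*sqrt(-t**2 + 9)/2 + 9*asin(t/3)/2 + C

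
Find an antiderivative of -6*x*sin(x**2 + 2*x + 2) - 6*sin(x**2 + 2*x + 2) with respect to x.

Let u = x**2 + 2*x + 2, so du = (2*x + 2) dx.
Rewriting, the integral becomes -3·∫ sin(u) du = -3·-cos(u).
Substituting back, u = x**2 + 2*x + 2.

3*cos(x**2 + 2*x + 2) + C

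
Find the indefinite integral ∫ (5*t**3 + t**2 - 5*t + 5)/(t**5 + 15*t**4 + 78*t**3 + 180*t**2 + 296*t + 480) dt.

Factor the denominator: (t + 4)*(t + 5)*(t + 6)*(t**2 + 4).
Partial-fraction decomposition: -(157*t + 694)/(2320*(t**2 + 4)) - 1009/(80*(t + 6)) + 570/(29*(t + 5)) - 279/(40*(t + 4)).
Integrate each term; A/(t−a) gives A·log|t−a|; the (Bt+D)/(t²+p²) term gives a log and an atan.

-279*log(t + 4)/40 + 570*log(t + 5)/29 - 1009*log(t + 6)/80 - 157*log(t**2 + 4)/4640 - 347*atan(t/2)/2320 + C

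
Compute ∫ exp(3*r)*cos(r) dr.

Let I denote the integral. Integrate by parts with u = cos(r), dv = exp(3*r) dr, so v = exp(3*r)/3: I = exp(3*r)*cos(r)/3 + (1/3)·∫ exp(3*r)*sin(r) dr.
Apply parts again with u = sin(r), dv = exp(3*r) dr: ∫ exp(3*r)*sin(r) dr = exp(3*r)*sin(r)/3 − (1/3)·I. Substituting back brings back I: I = exp(3*r)*sin(r)/9 + exp(3*r)*cos(r)/3 − (1/9)·I.
Solving for I: (1 + 1/9)·I equals the remaining terms, so I = (9/10)·(exp(3*r)*sin(r)/9 + exp(3*r)*cos(r)/3).

exp(3*r)*sin(r)/10 + 3*exp(3*r)*cos(r)/10 + C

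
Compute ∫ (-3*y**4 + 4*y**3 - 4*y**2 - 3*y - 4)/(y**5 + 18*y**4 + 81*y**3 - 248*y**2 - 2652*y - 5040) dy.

Factor the denominator: (y - 5)*(y + 4)*(y + 6)**2*(y + 7).
Partial-fraction decomposition: -1459/(6*(y + 7)) + 27864/(121*(y + 6)) - 2441/(11*(y + 6)**2) + 10/(y + 4) - 83/(726*(y - 5)).
Integrate each term; A/(y−a) gives A·log|y−a|; A/(y−a)² gives −A/(y−a).

-83*log(y - 5)/726 + 10*log(y + 4) + 27864*log(y + 6)/121 - 1459*log(y + 7)/6 + 2441/(11*y + 66) + C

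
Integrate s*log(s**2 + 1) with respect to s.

Let u = s**2 + 1, so du = (2*s) ds.
The integral becomes (1/2)·∫ log(u) du; integrate by parts with u′=log(u), dv′=du.

s**2*log(s**2 + 1)/2 - s**2/2 + log(s**2 + 1)/2 + C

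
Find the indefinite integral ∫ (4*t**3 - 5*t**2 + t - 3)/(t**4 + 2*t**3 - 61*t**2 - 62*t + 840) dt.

Factor the denominator: (t - 6)*(t - 4)*(t + 5)*(t + 7).
Partial-fraction decomposition: 1627/(286*(t + 7)) - 211/(66*(t + 5)) - 59/(66*(t - 4)) + 687/(286*(t - 6)).
Integrate each term: A/(t−a) contributes A·log|t−a|.

687*log(t - 6)/286 - 59*log(t - 4)/66 - 211*log(t + 5)/66 + 1627*log(t + 7)/286 + C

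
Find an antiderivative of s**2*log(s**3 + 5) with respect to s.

Let u = s**3 + 5, so du = (3*s**2) ds.
The integral becomes (1/3)·∫ log(u) du; integrate by parts with u′=log(u), dv′=du.

s**3*log(s**3 + 5)/3 - s**3/3 + 5*log(s**3 + 5)/3 + C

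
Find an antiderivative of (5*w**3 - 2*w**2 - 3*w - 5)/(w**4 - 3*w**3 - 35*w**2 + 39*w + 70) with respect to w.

1591*log(w - 7)/480 - log(w - 2)/5 - 3*log(w + 1)/32 + 95*log(w + 5)/48 + C

Factor the denominator: (w - 7)*(w - 2)*(w + 1)*(w + 5).
Partial-fraction decomposition: 95/(48*(w + 5)) - 3/(32*(w + 1)) - 1/(5*(w - 2)) + 1591/(480*(w - 7)).
Integrate each term: A/(w−a) contributes A·log|w−a|.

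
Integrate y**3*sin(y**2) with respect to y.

-y**2*cos(y**2)/2 + sin(y**2)/2 + C

Let u = y², du = 2y dy; rewrite as (1/2)∫ u^1·sin(1u) du.
Now integrate by parts 1 time.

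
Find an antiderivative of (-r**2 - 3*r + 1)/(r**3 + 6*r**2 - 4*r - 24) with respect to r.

Factor the denominator: (r - 2)*(r + 2)*(r + 6).
Partial-fraction decomposition: -17/(32*(r + 6)) - 3/(16*(r + 2)) - 9/(32*(r - 2)).
Integrate each term: A/(r−a) contributes A·log|r−a|.

-9*log(r - 2)/32 - 3*log(r + 2)/16 - 17*log(r + 6)/32 + C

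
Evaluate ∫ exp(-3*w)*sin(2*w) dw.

-3*exp(-3*w)*sin(2*w)/13 - 2*exp(-3*w)*cos(2*w)/13 + C

Let I denote the integral. Integrate by parts with u = sin(2*w), dv = exp(-3*w) dw, so v = -exp(-3*w)/3: I = -exp(-3*w)*sin(2*w)/3 + (2/3)·∫ exp(-3*w)*cos(2*w) dw.
Apply parts again with u = cos(2*w), dv = exp(-3*w) dw: ∫ exp(-3*w)*cos(2*w) dw = -exp(-3*w)*cos(2*w)/3 − (2/3)·I. Substituting back brings back I: I = -exp(-3*w)*sin(2*w)/3 - 2*exp(-3*w)*cos(2*w)/9 − (4/9)·I.
Solving for I: (1 + 4/9)·I equals the remaining terms, so I = (9/13)·(-exp(-3*w)*sin(2*w)/3 - 2*exp(-3*w)*cos(2*w)/9).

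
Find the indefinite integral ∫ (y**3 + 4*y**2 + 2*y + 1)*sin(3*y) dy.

Use integration by parts with u = y**3 + 4*y**2 + 2*y + 1, dv = sin(3*y) dy, so v = -cos(3*y)/3.
Apply parts 3 times (tabular method): alternate signs, differentiate u down to 0, integrate dv up.

-y**3*cos(3*y)/3 + y**2*sin(3*y)/3 - 4*y**2*cos(3*y)/3 + 8*y*sin(3*y)/9 - 4*y*cos(3*y)/9 + 4*sin(3*y)/27 - cos(3*y)/27 + C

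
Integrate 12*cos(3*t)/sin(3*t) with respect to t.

4*log(sin(3*t)) + C

Let u = sin(3*t), so du = (3*cos(3*t)) dt.
Rewriting, the integral becomes 4·∫ 1/u du = 4·log(u).
Substituting back, u = sin(3*t).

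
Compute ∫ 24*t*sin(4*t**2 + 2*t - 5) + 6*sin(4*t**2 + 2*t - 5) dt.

Let u = 4*t**2 + 2*t - 5, so du = (8*t + 2) dt.
Rewriting, the integral becomes 3·∫ sin(u) du = 3·-cos(u).
Substituting back, u = 4*t**2 + 2*t - 5.

-3*cos(4*t**2 + 2*t - 5) + C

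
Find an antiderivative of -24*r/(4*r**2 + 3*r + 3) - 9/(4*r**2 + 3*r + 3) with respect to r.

Let u = 4*r**2 + 3*r + 3, so du = (8*r + 3) dr.
Rewriting, the integral becomes -3·∫ 1/u du = -3·log(u).
Substituting back, u = 4*r**2 + 3*r + 3.

-3*log(4*r**2 + 3*r + 3) + C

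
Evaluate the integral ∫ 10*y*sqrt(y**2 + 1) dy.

Let u = y**2 + 1, so du = (2*y) dy.
Rewriting, the integral becomes 5·∫ √u du = 5·(2/3)u^(3/2).
Substituting back, u = y**2 + 1.

10*(y**2 + 1)**(3/2)/3 + C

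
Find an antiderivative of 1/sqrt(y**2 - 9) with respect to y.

log(y + sqrt(y**2 - 9)) + C

Substitute y = 3·sec(θ), so dy = 3·sec(θ)*tan(θ) dθ and the radical becomes sqrt(y**2 - 9) = 3·tan(θ) by the Pythagorean identity.
Integrate the resulting trig expression in θ, then back-substitute sec(θ) = y/3, tan(θ) = sqrt(y**2 - 9)/3 (absorbing any constant into C).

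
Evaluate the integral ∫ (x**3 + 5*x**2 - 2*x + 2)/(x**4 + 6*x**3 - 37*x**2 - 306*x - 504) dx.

Factor the denominator: (x - 7)*(x + 3)*(x + 4)*(x + 6).
Partial-fraction decomposition: 11/(39*(x + 6)) + 13/(11*(x + 4)) - 13/(15*(x + 3)) + 288/(715*(x - 7)).
Integrate each term: A/(x−a) contributes A·log|x−a|.

288*log(x - 7)/715 - 13*log(x + 3)/15 + 13*log(x + 4)/11 + 11*log(x + 6)/39 + C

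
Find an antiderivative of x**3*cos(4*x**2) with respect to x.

Let u = x², du = 2x dx; rewrite as (1/2)∫ u^1·cos(4u) du.
Now integrate by parts 1 time.

x**2*sin(4*x**2)/8 + cos(4*x**2)/32 + C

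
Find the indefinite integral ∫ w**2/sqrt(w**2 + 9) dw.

w*sqrt(w**2 + 9)/2 - 9*log(w + sqrt(w**2 + 9))/2 + C

Substitute w = 3·tan(θ), so dw = 3·sec(θ)^2 dθ and the radical becomes sqrt(w**2 + 9) = 3·sec(θ) by the Pythagorean identity.
Integrate the resulting trig expression in θ, then back-substitute tan(θ) = w/3, sec(θ) = sqrt(w**2 + 9)/3 (absorbing any constant into C).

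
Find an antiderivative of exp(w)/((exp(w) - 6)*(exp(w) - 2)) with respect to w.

Let u = e^w, du = e^w dw.
The integral becomes ∫ du/((u-6)(u-2)); decompose into partial fractions.

log(exp(w) - 6)/4 - log(exp(w) - 2)/4 + C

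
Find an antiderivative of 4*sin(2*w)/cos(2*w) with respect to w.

Let u = cos(2*w), so du = (-2*sin(2*w)) dw.
Rewriting, the integral becomes -2·∫ 1/u du = -2·log(u).
Substituting back, u = cos(2*w).

-2*log(cos(2*w)) + C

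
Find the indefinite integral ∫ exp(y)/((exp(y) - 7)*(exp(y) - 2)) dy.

log(exp(y) - 7)/5 - log(exp(y) - 2)/5 + C

Let u = e^y, du = e^y dy.
The integral becomes ∫ du/((u-7)(u-2)); decompose into partial fractions.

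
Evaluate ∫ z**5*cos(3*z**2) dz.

z**4*sin(3*z**2)/6 + z**2*cos(3*z**2)/9 - sin(3*z**2)/27 + C

Let u = z², du = 2z dz; rewrite as (1/2)∫ u^2·cos(3u) du.
Now integrate by parts 2 times.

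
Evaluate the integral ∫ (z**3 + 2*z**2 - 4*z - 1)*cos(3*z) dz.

z**3*sin(3*z)/3 + 2*z**2*sin(3*z)/3 + z**2*cos(3*z)/3 - 14*z*sin(3*z)/9 + 4*z*cos(3*z)/9 - 13*sin(3*z)/27 - 14*cos(3*z)/27 + C

Use integration by parts with u = z**3 + 2*z**2 - 4*z - 1, dv = cos(3*z) dz, so v = sin(3*z)/3.
Apply parts 3 times (tabular method): alternate signs, differentiate u down to 0, integrate dv up.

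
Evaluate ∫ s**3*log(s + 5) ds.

Use integration by parts with u = log(s + 5), dv = s**3 ds.
Then du = 1/(s + 5) ds and v = s**4/4.

s**4*log(s + 5)/4 - s**4/16 + 5*s**3/12 - 25*s**2/8 + 125*s/4 - 625*log(s + 5)/4 + C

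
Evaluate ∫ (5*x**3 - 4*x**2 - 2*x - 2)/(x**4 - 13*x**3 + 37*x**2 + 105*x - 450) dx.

Factor the denominator: (x - 6)*(x - 5)**2*(x + 3).
Partial-fraction decomposition: 167/(576*(x + 3)) - 6255/(64*(x - 5)) - 513/(8*(x - 5)**2) + 922/(9*(x - 6)).
Integrate each term; A/(x−a) gives A·log|x−a|; A/(x−a)² gives −A/(x−a).

922*log(x - 6)/9 - 6255*log(x - 5)/64 + 167*log(x + 3)/576 + 513/(8*x - 40) + C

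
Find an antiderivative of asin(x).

Use integration by parts with u = arcsin(x), dv = dx.
Then du = 1/sqrt(-x**2 + 1) dx.

x*asin(x) + sqrt(-x**2 + 1) + C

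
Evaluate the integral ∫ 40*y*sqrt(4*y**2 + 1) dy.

10*(4*y**2 + 1)**(3/2)/3 + C

Let u = 4*y**2 + 1, so du = (8*y) dy.
Rewriting, the integral becomes 5·∫ √u du = 5·(2/3)u^(3/2).
Substituting back, u = 4*y**2 + 1.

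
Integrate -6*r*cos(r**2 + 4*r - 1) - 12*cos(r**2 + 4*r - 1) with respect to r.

-3*sin(r**2 + 4*r - 1) + C

Let u = r**2 + 4*r - 1, so du = (2*r + 4) dr.
Rewriting, the integral becomes -3·∫ cos(u) du = -3·sin(u).
Substituting back, u = r**2 + 4*r - 1.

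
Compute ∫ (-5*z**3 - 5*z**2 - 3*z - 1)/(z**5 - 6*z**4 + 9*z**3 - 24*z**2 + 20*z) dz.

Factor the denominator: z*(z - 5)*(z - 1)*(z**2 + 4).
Partial-fraction decomposition: (389*z + 524)/(580*(z**2 + 4)) + 7/(10*(z - 1)) - 383/(290*(z - 5)) - 1/(20*z).
Integrate each term; A/(z−a) gives A·log|z−a|; the (Bz+D)/(z²+p²) term gives a log and an atan.

-log(z)/20 - 383*log(z - 5)/290 + 7*log(z - 1)/10 + 389*log(z**2 + 4)/1160 + 131*atan(z/2)/290 + C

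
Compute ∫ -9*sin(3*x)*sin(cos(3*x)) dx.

Let u = cos(3*x), so du = (-3*sin(3*x)) dx.
Rewriting, the integral becomes 3·∫ sin(u) du = 3·-cos(u).
Substituting back, u = cos(3*x).

-3*cos(cos(3*x)) + C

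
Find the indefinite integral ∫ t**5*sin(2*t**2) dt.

Let u = t², du = 2t dt; rewrite as (1/2)∫ u^2·sin(2u) du.
Now integrate by parts 2 times.

-t**4*cos(2*t**2)/4 + t**2*sin(2*t**2)/4 + cos(2*t**2)/8 + C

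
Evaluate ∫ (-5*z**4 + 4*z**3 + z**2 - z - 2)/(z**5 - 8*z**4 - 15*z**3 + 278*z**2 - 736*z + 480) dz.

-237*log(z - 5)/4 + 4139*log(z - 4)/75 + log(z - 1)/84 - 166*log(z + 6)/175 - 169/(5*z - 20) + C

Factor the denominator: (z - 5)*(z - 4)**2*(z - 1)*(z + 6).
Partial-fraction decomposition: -166/(175*(z + 6)) + 1/(84*(z - 1)) + 4139/(75*(z - 4)) + 169/(5*(z - 4)**2) - 237/(4*(z - 5)).
Integrate each term; A/(z−a) gives A·log|z−a|; A/(z−a)² gives −A/(z−a).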